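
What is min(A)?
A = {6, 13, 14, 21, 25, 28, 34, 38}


Set A = {6, 13, 14, 21, 25, 28, 34, 38}
Elements in ascending order: 6, 13, 14, 21, 25, 28, 34, 38
The smallest element is 6.

6


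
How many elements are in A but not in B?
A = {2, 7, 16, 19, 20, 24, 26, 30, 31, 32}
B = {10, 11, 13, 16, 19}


Set A = {2, 7, 16, 19, 20, 24, 26, 30, 31, 32}
Set B = {10, 11, 13, 16, 19}
A \ B = {2, 7, 20, 24, 26, 30, 31, 32}
|A \ B| = 8

8


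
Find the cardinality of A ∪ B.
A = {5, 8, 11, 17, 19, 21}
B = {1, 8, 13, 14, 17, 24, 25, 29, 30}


Set A = {5, 8, 11, 17, 19, 21}, |A| = 6
Set B = {1, 8, 13, 14, 17, 24, 25, 29, 30}, |B| = 9
A ∩ B = {8, 17}, |A ∩ B| = 2
|A ∪ B| = |A| + |B| - |A ∩ B| = 6 + 9 - 2 = 13

13


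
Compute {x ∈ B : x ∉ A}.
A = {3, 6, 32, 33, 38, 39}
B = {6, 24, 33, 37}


Set A = {3, 6, 32, 33, 38, 39}
Set B = {6, 24, 33, 37}
Check each element of B against A:
6 ∈ A, 24 ∉ A (include), 33 ∈ A, 37 ∉ A (include)
Elements of B not in A: {24, 37}

{24, 37}


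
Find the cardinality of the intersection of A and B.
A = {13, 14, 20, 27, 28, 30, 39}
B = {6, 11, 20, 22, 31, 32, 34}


Set A = {13, 14, 20, 27, 28, 30, 39}
Set B = {6, 11, 20, 22, 31, 32, 34}
A ∩ B = {20}
|A ∩ B| = 1

1


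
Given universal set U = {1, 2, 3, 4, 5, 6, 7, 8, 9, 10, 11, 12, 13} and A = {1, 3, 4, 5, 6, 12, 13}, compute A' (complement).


Universal set U = {1, 2, 3, 4, 5, 6, 7, 8, 9, 10, 11, 12, 13}
Set A = {1, 3, 4, 5, 6, 12, 13}
A' = U \ A = elements in U but not in A
Checking each element of U:
1 (in A, exclude), 2 (not in A, include), 3 (in A, exclude), 4 (in A, exclude), 5 (in A, exclude), 6 (in A, exclude), 7 (not in A, include), 8 (not in A, include), 9 (not in A, include), 10 (not in A, include), 11 (not in A, include), 12 (in A, exclude), 13 (in A, exclude)
A' = {2, 7, 8, 9, 10, 11}

{2, 7, 8, 9, 10, 11}


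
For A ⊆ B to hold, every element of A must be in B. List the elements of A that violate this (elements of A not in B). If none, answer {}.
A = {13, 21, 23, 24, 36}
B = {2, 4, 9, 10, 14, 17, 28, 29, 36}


Set A = {13, 21, 23, 24, 36}
Set B = {2, 4, 9, 10, 14, 17, 28, 29, 36}
Check each element of A against B:
13 ∉ B (include), 21 ∉ B (include), 23 ∉ B (include), 24 ∉ B (include), 36 ∈ B
Elements of A not in B: {13, 21, 23, 24}

{13, 21, 23, 24}


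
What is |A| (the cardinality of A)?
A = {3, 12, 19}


Set A = {3, 12, 19}
Listing elements: 3, 12, 19
Counting: 3 elements
|A| = 3

3


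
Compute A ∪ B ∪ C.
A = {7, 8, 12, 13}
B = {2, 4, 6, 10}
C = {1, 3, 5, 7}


Set A = {7, 8, 12, 13}
Set B = {2, 4, 6, 10}
Set C = {1, 3, 5, 7}
First, A ∪ B = {2, 4, 6, 7, 8, 10, 12, 13}
Then, (A ∪ B) ∪ C = {1, 2, 3, 4, 5, 6, 7, 8, 10, 12, 13}

{1, 2, 3, 4, 5, 6, 7, 8, 10, 12, 13}


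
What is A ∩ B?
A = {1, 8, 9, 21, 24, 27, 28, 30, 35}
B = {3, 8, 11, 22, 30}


Set A = {1, 8, 9, 21, 24, 27, 28, 30, 35}
Set B = {3, 8, 11, 22, 30}
A ∩ B includes only elements in both sets.
Check each element of A against B:
1 ✗, 8 ✓, 9 ✗, 21 ✗, 24 ✗, 27 ✗, 28 ✗, 30 ✓, 35 ✗
A ∩ B = {8, 30}

{8, 30}


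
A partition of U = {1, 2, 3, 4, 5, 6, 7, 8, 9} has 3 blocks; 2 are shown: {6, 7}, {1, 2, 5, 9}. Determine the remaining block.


U = {1, 2, 3, 4, 5, 6, 7, 8, 9}
Shown blocks: {6, 7}, {1, 2, 5, 9}
A partition's blocks are pairwise disjoint and cover U, so the missing block = U \ (union of shown blocks).
Union of shown blocks: {1, 2, 5, 6, 7, 9}
Missing block = U \ (union) = {3, 4, 8}

{3, 4, 8}


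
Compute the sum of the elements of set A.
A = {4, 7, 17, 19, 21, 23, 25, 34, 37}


Set A = {4, 7, 17, 19, 21, 23, 25, 34, 37}
Sum = 4 + 7 + 17 + 19 + 21 + 23 + 25 + 34 + 37 = 187

187


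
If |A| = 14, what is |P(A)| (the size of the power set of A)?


The set has 14 elements.
The power set contains all possible subsets.
|P(A)| = 2^|A| = 2^14 = 16384

16384


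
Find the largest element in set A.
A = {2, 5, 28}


Set A = {2, 5, 28}
Elements in ascending order: 2, 5, 28
The largest element is 28.

28


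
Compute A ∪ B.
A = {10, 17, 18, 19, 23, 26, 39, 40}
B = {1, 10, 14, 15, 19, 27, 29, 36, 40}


Set A = {10, 17, 18, 19, 23, 26, 39, 40}
Set B = {1, 10, 14, 15, 19, 27, 29, 36, 40}
A ∪ B includes all elements in either set.
Elements from A: {10, 17, 18, 19, 23, 26, 39, 40}
Elements from B not already included: {1, 14, 15, 27, 29, 36}
A ∪ B = {1, 10, 14, 15, 17, 18, 19, 23, 26, 27, 29, 36, 39, 40}

{1, 10, 14, 15, 17, 18, 19, 23, 26, 27, 29, 36, 39, 40}


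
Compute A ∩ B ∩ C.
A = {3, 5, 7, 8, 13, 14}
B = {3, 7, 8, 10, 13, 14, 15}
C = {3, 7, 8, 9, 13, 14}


Set A = {3, 5, 7, 8, 13, 14}
Set B = {3, 7, 8, 10, 13, 14, 15}
Set C = {3, 7, 8, 9, 13, 14}
First, A ∩ B = {3, 7, 8, 13, 14}
Then, (A ∩ B) ∩ C = {3, 7, 8, 13, 14}

{3, 7, 8, 13, 14}


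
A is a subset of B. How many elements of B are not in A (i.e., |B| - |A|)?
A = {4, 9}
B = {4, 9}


Set A = {4, 9}, |A| = 2
Set B = {4, 9}, |B| = 2
Since A ⊆ B: B \ A = {}
|B| - |A| = 2 - 2 = 0

0


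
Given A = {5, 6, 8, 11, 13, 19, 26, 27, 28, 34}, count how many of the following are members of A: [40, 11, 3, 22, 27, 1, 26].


Set A = {5, 6, 8, 11, 13, 19, 26, 27, 28, 34}
Candidates: [40, 11, 3, 22, 27, 1, 26]
Check each candidate:
40 ∉ A, 11 ∈ A, 3 ∉ A, 22 ∉ A, 27 ∈ A, 1 ∉ A, 26 ∈ A
Count of candidates in A: 3

3


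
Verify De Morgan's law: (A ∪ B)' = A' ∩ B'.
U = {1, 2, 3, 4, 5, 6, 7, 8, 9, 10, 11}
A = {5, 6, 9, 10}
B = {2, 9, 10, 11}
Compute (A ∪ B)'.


U = {1, 2, 3, 4, 5, 6, 7, 8, 9, 10, 11}
A = {5, 6, 9, 10}, B = {2, 9, 10, 11}
A ∪ B = {2, 5, 6, 9, 10, 11}
(A ∪ B)' = U \ (A ∪ B) = {1, 3, 4, 7, 8}
Verification via A' ∩ B': A' = {1, 2, 3, 4, 7, 8, 11}, B' = {1, 3, 4, 5, 6, 7, 8}
A' ∩ B' = {1, 3, 4, 7, 8} ✓

{1, 3, 4, 7, 8}


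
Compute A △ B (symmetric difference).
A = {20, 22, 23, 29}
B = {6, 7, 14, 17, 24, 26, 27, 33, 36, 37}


Set A = {20, 22, 23, 29}
Set B = {6, 7, 14, 17, 24, 26, 27, 33, 36, 37}
A △ B = (A \ B) ∪ (B \ A)
Elements in A but not B: {20, 22, 23, 29}
Elements in B but not A: {6, 7, 14, 17, 24, 26, 27, 33, 36, 37}
A △ B = {6, 7, 14, 17, 20, 22, 23, 24, 26, 27, 29, 33, 36, 37}

{6, 7, 14, 17, 20, 22, 23, 24, 26, 27, 29, 33, 36, 37}


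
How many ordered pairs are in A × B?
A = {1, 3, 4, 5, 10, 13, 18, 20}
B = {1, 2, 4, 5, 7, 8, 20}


Set A = {1, 3, 4, 5, 10, 13, 18, 20} has 8 elements.
Set B = {1, 2, 4, 5, 7, 8, 20} has 7 elements.
|A × B| = |A| × |B| = 8 × 7 = 56

56


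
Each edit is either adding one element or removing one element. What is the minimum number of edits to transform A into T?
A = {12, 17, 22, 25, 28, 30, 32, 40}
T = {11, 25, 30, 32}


Set A = {12, 17, 22, 25, 28, 30, 32, 40}
Set T = {11, 25, 30, 32}
Elements to remove from A (in A, not in T): {12, 17, 22, 28, 40} → 5 removals
Elements to add to A (in T, not in A): {11} → 1 additions
Total edits = 5 + 1 = 6

6


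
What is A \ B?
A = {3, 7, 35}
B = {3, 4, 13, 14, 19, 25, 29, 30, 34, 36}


Set A = {3, 7, 35}
Set B = {3, 4, 13, 14, 19, 25, 29, 30, 34, 36}
A \ B includes elements in A that are not in B.
Check each element of A:
3 (in B, remove), 7 (not in B, keep), 35 (not in B, keep)
A \ B = {7, 35}

{7, 35}


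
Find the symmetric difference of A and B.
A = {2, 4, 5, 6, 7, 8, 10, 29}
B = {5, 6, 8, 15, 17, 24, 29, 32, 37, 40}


Set A = {2, 4, 5, 6, 7, 8, 10, 29}
Set B = {5, 6, 8, 15, 17, 24, 29, 32, 37, 40}
A △ B = (A \ B) ∪ (B \ A)
Elements in A but not B: {2, 4, 7, 10}
Elements in B but not A: {15, 17, 24, 32, 37, 40}
A △ B = {2, 4, 7, 10, 15, 17, 24, 32, 37, 40}

{2, 4, 7, 10, 15, 17, 24, 32, 37, 40}


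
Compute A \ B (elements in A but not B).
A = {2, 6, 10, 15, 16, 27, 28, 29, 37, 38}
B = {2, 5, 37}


Set A = {2, 6, 10, 15, 16, 27, 28, 29, 37, 38}
Set B = {2, 5, 37}
A \ B includes elements in A that are not in B.
Check each element of A:
2 (in B, remove), 6 (not in B, keep), 10 (not in B, keep), 15 (not in B, keep), 16 (not in B, keep), 27 (not in B, keep), 28 (not in B, keep), 29 (not in B, keep), 37 (in B, remove), 38 (not in B, keep)
A \ B = {6, 10, 15, 16, 27, 28, 29, 38}

{6, 10, 15, 16, 27, 28, 29, 38}


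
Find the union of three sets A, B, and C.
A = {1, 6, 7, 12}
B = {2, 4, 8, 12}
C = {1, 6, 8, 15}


Set A = {1, 6, 7, 12}
Set B = {2, 4, 8, 12}
Set C = {1, 6, 8, 15}
First, A ∪ B = {1, 2, 4, 6, 7, 8, 12}
Then, (A ∪ B) ∪ C = {1, 2, 4, 6, 7, 8, 12, 15}

{1, 2, 4, 6, 7, 8, 12, 15}


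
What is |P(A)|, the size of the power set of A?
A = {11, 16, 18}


Set A = {11, 16, 18}
|A| = 3
The power set P(A) contains all subsets of A.
|P(A)| = 2^|A| = 2^3 = 8

8


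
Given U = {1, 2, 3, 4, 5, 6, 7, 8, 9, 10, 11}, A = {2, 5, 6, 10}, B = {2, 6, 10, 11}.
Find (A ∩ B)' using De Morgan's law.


U = {1, 2, 3, 4, 5, 6, 7, 8, 9, 10, 11}
A = {2, 5, 6, 10}, B = {2, 6, 10, 11}
A ∩ B = {2, 6, 10}
(A ∩ B)' = U \ (A ∩ B) = {1, 3, 4, 5, 7, 8, 9, 11}
Verification via A' ∪ B': A' = {1, 3, 4, 7, 8, 9, 11}, B' = {1, 3, 4, 5, 7, 8, 9}
A' ∪ B' = {1, 3, 4, 5, 7, 8, 9, 11} ✓

{1, 3, 4, 5, 7, 8, 9, 11}


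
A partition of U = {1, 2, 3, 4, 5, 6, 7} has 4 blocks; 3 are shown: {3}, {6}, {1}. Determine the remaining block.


U = {1, 2, 3, 4, 5, 6, 7}
Shown blocks: {3}, {6}, {1}
A partition's blocks are pairwise disjoint and cover U, so the missing block = U \ (union of shown blocks).
Union of shown blocks: {1, 3, 6}
Missing block = U \ (union) = {2, 4, 5, 7}

{2, 4, 5, 7}


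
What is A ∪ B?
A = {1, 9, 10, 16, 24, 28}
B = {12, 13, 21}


Set A = {1, 9, 10, 16, 24, 28}
Set B = {12, 13, 21}
A ∪ B includes all elements in either set.
Elements from A: {1, 9, 10, 16, 24, 28}
Elements from B not already included: {12, 13, 21}
A ∪ B = {1, 9, 10, 12, 13, 16, 21, 24, 28}

{1, 9, 10, 12, 13, 16, 21, 24, 28}


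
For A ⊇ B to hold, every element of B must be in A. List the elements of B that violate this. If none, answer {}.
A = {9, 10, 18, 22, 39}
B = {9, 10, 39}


Set A = {9, 10, 18, 22, 39}
Set B = {9, 10, 39}
Check each element of B against A:
9 ∈ A, 10 ∈ A, 39 ∈ A
Elements of B not in A: {}

{}


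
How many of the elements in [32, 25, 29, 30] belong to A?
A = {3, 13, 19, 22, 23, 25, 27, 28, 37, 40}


Set A = {3, 13, 19, 22, 23, 25, 27, 28, 37, 40}
Candidates: [32, 25, 29, 30]
Check each candidate:
32 ∉ A, 25 ∈ A, 29 ∉ A, 30 ∉ A
Count of candidates in A: 1

1


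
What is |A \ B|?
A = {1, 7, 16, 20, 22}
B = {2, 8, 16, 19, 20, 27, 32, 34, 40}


Set A = {1, 7, 16, 20, 22}
Set B = {2, 8, 16, 19, 20, 27, 32, 34, 40}
A \ B = {1, 7, 22}
|A \ B| = 3

3


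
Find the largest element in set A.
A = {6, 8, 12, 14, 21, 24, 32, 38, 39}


Set A = {6, 8, 12, 14, 21, 24, 32, 38, 39}
Elements in ascending order: 6, 8, 12, 14, 21, 24, 32, 38, 39
The largest element is 39.

39


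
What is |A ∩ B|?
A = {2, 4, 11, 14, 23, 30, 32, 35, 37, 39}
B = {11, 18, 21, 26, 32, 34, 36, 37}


Set A = {2, 4, 11, 14, 23, 30, 32, 35, 37, 39}
Set B = {11, 18, 21, 26, 32, 34, 36, 37}
A ∩ B = {11, 32, 37}
|A ∩ B| = 3

3


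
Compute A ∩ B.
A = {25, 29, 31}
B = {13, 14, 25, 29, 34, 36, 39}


Set A = {25, 29, 31}
Set B = {13, 14, 25, 29, 34, 36, 39}
A ∩ B includes only elements in both sets.
Check each element of A against B:
25 ✓, 29 ✓, 31 ✗
A ∩ B = {25, 29}

{25, 29}


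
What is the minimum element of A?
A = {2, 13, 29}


Set A = {2, 13, 29}
Elements in ascending order: 2, 13, 29
The smallest element is 2.

2


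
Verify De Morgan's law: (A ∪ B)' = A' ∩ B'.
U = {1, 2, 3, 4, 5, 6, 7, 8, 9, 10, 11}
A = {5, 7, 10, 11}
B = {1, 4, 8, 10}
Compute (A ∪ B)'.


U = {1, 2, 3, 4, 5, 6, 7, 8, 9, 10, 11}
A = {5, 7, 10, 11}, B = {1, 4, 8, 10}
A ∪ B = {1, 4, 5, 7, 8, 10, 11}
(A ∪ B)' = U \ (A ∪ B) = {2, 3, 6, 9}
Verification via A' ∩ B': A' = {1, 2, 3, 4, 6, 8, 9}, B' = {2, 3, 5, 6, 7, 9, 11}
A' ∩ B' = {2, 3, 6, 9} ✓

{2, 3, 6, 9}


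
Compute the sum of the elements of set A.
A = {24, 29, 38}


Set A = {24, 29, 38}
Sum = 24 + 29 + 38 = 91

91


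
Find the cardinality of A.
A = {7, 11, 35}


Set A = {7, 11, 35}
Listing elements: 7, 11, 35
Counting: 3 elements
|A| = 3

3


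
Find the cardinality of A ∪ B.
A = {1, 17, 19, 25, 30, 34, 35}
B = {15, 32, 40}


Set A = {1, 17, 19, 25, 30, 34, 35}, |A| = 7
Set B = {15, 32, 40}, |B| = 3
A ∩ B = {}, |A ∩ B| = 0
|A ∪ B| = |A| + |B| - |A ∩ B| = 7 + 3 - 0 = 10

10


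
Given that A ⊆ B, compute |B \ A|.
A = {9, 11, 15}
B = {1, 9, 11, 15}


Set A = {9, 11, 15}, |A| = 3
Set B = {1, 9, 11, 15}, |B| = 4
Since A ⊆ B: B \ A = {1}
|B| - |A| = 4 - 3 = 1

1


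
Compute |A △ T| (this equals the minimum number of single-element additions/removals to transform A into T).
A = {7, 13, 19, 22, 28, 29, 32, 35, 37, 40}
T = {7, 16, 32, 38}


Set A = {7, 13, 19, 22, 28, 29, 32, 35, 37, 40}
Set T = {7, 16, 32, 38}
Elements to remove from A (in A, not in T): {13, 19, 22, 28, 29, 35, 37, 40} → 8 removals
Elements to add to A (in T, not in A): {16, 38} → 2 additions
Total edits = 8 + 2 = 10

10


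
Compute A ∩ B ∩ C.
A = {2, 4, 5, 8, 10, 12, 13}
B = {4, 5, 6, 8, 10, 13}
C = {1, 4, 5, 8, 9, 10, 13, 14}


Set A = {2, 4, 5, 8, 10, 12, 13}
Set B = {4, 5, 6, 8, 10, 13}
Set C = {1, 4, 5, 8, 9, 10, 13, 14}
First, A ∩ B = {4, 5, 8, 10, 13}
Then, (A ∩ B) ∩ C = {4, 5, 8, 10, 13}

{4, 5, 8, 10, 13}


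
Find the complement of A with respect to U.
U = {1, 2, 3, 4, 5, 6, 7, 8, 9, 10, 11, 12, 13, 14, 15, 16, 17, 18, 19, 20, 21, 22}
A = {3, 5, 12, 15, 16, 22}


Universal set U = {1, 2, 3, 4, 5, 6, 7, 8, 9, 10, 11, 12, 13, 14, 15, 16, 17, 18, 19, 20, 21, 22}
Set A = {3, 5, 12, 15, 16, 22}
A' = U \ A = elements in U but not in A
Checking each element of U:
1 (not in A, include), 2 (not in A, include), 3 (in A, exclude), 4 (not in A, include), 5 (in A, exclude), 6 (not in A, include), 7 (not in A, include), 8 (not in A, include), 9 (not in A, include), 10 (not in A, include), 11 (not in A, include), 12 (in A, exclude), 13 (not in A, include), 14 (not in A, include), 15 (in A, exclude), 16 (in A, exclude), 17 (not in A, include), 18 (not in A, include), 19 (not in A, include), 20 (not in A, include), 21 (not in A, include), 22 (in A, exclude)
A' = {1, 2, 4, 6, 7, 8, 9, 10, 11, 13, 14, 17, 18, 19, 20, 21}

{1, 2, 4, 6, 7, 8, 9, 10, 11, 13, 14, 17, 18, 19, 20, 21}


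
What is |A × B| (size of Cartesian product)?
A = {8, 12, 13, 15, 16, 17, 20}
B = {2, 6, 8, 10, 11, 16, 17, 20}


Set A = {8, 12, 13, 15, 16, 17, 20} has 7 elements.
Set B = {2, 6, 8, 10, 11, 16, 17, 20} has 8 elements.
|A × B| = |A| × |B| = 7 × 8 = 56

56


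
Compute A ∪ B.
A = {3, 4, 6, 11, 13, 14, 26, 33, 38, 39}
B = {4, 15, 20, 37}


Set A = {3, 4, 6, 11, 13, 14, 26, 33, 38, 39}
Set B = {4, 15, 20, 37}
A ∪ B includes all elements in either set.
Elements from A: {3, 4, 6, 11, 13, 14, 26, 33, 38, 39}
Elements from B not already included: {15, 20, 37}
A ∪ B = {3, 4, 6, 11, 13, 14, 15, 20, 26, 33, 37, 38, 39}

{3, 4, 6, 11, 13, 14, 15, 20, 26, 33, 37, 38, 39}


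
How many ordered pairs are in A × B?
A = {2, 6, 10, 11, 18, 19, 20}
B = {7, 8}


Set A = {2, 6, 10, 11, 18, 19, 20} has 7 elements.
Set B = {7, 8} has 2 elements.
|A × B| = |A| × |B| = 7 × 2 = 14

14


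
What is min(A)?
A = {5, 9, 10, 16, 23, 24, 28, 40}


Set A = {5, 9, 10, 16, 23, 24, 28, 40}
Elements in ascending order: 5, 9, 10, 16, 23, 24, 28, 40
The smallest element is 5.

5


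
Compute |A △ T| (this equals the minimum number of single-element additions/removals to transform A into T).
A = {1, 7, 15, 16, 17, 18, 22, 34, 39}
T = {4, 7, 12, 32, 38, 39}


Set A = {1, 7, 15, 16, 17, 18, 22, 34, 39}
Set T = {4, 7, 12, 32, 38, 39}
Elements to remove from A (in A, not in T): {1, 15, 16, 17, 18, 22, 34} → 7 removals
Elements to add to A (in T, not in A): {4, 12, 32, 38} → 4 additions
Total edits = 7 + 4 = 11

11


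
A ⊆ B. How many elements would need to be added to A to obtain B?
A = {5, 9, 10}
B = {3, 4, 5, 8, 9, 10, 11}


Set A = {5, 9, 10}, |A| = 3
Set B = {3, 4, 5, 8, 9, 10, 11}, |B| = 7
Since A ⊆ B: B \ A = {3, 4, 8, 11}
|B| - |A| = 7 - 3 = 4

4


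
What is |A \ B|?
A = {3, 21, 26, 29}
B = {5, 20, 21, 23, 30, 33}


Set A = {3, 21, 26, 29}
Set B = {5, 20, 21, 23, 30, 33}
A \ B = {3, 26, 29}
|A \ B| = 3

3


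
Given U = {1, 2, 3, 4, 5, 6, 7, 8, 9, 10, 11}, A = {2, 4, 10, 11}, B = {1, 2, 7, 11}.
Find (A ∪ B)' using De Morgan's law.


U = {1, 2, 3, 4, 5, 6, 7, 8, 9, 10, 11}
A = {2, 4, 10, 11}, B = {1, 2, 7, 11}
A ∪ B = {1, 2, 4, 7, 10, 11}
(A ∪ B)' = U \ (A ∪ B) = {3, 5, 6, 8, 9}
Verification via A' ∩ B': A' = {1, 3, 5, 6, 7, 8, 9}, B' = {3, 4, 5, 6, 8, 9, 10}
A' ∩ B' = {3, 5, 6, 8, 9} ✓

{3, 5, 6, 8, 9}


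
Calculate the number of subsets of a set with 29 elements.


The set has 29 elements.
The power set contains all possible subsets.
|P(A)| = 2^|A| = 2^29 = 536870912

536870912


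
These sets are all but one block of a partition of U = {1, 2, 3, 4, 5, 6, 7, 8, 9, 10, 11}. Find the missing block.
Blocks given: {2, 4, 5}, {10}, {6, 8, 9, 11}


U = {1, 2, 3, 4, 5, 6, 7, 8, 9, 10, 11}
Shown blocks: {2, 4, 5}, {10}, {6, 8, 9, 11}
A partition's blocks are pairwise disjoint and cover U, so the missing block = U \ (union of shown blocks).
Union of shown blocks: {2, 4, 5, 6, 8, 9, 10, 11}
Missing block = U \ (union) = {1, 3, 7}

{1, 3, 7}


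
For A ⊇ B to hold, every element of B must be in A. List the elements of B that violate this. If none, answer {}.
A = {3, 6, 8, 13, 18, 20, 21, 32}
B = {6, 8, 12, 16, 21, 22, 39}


Set A = {3, 6, 8, 13, 18, 20, 21, 32}
Set B = {6, 8, 12, 16, 21, 22, 39}
Check each element of B against A:
6 ∈ A, 8 ∈ A, 12 ∉ A (include), 16 ∉ A (include), 21 ∈ A, 22 ∉ A (include), 39 ∉ A (include)
Elements of B not in A: {12, 16, 22, 39}

{12, 16, 22, 39}


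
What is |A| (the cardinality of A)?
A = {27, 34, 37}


Set A = {27, 34, 37}
Listing elements: 27, 34, 37
Counting: 3 elements
|A| = 3

3


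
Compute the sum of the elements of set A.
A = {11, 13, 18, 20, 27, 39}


Set A = {11, 13, 18, 20, 27, 39}
Sum = 11 + 13 + 18 + 20 + 27 + 39 = 128

128


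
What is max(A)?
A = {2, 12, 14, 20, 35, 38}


Set A = {2, 12, 14, 20, 35, 38}
Elements in ascending order: 2, 12, 14, 20, 35, 38
The largest element is 38.

38


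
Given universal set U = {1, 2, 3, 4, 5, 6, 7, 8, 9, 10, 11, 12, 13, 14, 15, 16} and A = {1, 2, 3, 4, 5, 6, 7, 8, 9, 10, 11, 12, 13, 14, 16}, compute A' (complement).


Universal set U = {1, 2, 3, 4, 5, 6, 7, 8, 9, 10, 11, 12, 13, 14, 15, 16}
Set A = {1, 2, 3, 4, 5, 6, 7, 8, 9, 10, 11, 12, 13, 14, 16}
A' = U \ A = elements in U but not in A
Checking each element of U:
1 (in A, exclude), 2 (in A, exclude), 3 (in A, exclude), 4 (in A, exclude), 5 (in A, exclude), 6 (in A, exclude), 7 (in A, exclude), 8 (in A, exclude), 9 (in A, exclude), 10 (in A, exclude), 11 (in A, exclude), 12 (in A, exclude), 13 (in A, exclude), 14 (in A, exclude), 15 (not in A, include), 16 (in A, exclude)
A' = {15}

{15}


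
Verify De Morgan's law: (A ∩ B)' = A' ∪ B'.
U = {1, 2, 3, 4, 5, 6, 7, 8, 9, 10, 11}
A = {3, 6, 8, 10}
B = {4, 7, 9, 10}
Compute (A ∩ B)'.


U = {1, 2, 3, 4, 5, 6, 7, 8, 9, 10, 11}
A = {3, 6, 8, 10}, B = {4, 7, 9, 10}
A ∩ B = {10}
(A ∩ B)' = U \ (A ∩ B) = {1, 2, 3, 4, 5, 6, 7, 8, 9, 11}
Verification via A' ∪ B': A' = {1, 2, 4, 5, 7, 9, 11}, B' = {1, 2, 3, 5, 6, 8, 11}
A' ∪ B' = {1, 2, 3, 4, 5, 6, 7, 8, 9, 11} ✓

{1, 2, 3, 4, 5, 6, 7, 8, 9, 11}


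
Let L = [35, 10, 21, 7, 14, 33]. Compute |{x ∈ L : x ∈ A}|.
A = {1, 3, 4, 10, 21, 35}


Set A = {1, 3, 4, 10, 21, 35}
Candidates: [35, 10, 21, 7, 14, 33]
Check each candidate:
35 ∈ A, 10 ∈ A, 21 ∈ A, 7 ∉ A, 14 ∉ A, 33 ∉ A
Count of candidates in A: 3

3


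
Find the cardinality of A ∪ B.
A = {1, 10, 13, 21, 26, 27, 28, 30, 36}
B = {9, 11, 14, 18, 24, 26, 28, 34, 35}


Set A = {1, 10, 13, 21, 26, 27, 28, 30, 36}, |A| = 9
Set B = {9, 11, 14, 18, 24, 26, 28, 34, 35}, |B| = 9
A ∩ B = {26, 28}, |A ∩ B| = 2
|A ∪ B| = |A| + |B| - |A ∩ B| = 9 + 9 - 2 = 16

16


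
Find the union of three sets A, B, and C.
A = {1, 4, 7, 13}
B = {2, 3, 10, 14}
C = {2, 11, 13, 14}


Set A = {1, 4, 7, 13}
Set B = {2, 3, 10, 14}
Set C = {2, 11, 13, 14}
First, A ∪ B = {1, 2, 3, 4, 7, 10, 13, 14}
Then, (A ∪ B) ∪ C = {1, 2, 3, 4, 7, 10, 11, 13, 14}

{1, 2, 3, 4, 7, 10, 11, 13, 14}


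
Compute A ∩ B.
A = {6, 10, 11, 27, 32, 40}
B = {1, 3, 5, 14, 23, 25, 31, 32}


Set A = {6, 10, 11, 27, 32, 40}
Set B = {1, 3, 5, 14, 23, 25, 31, 32}
A ∩ B includes only elements in both sets.
Check each element of A against B:
6 ✗, 10 ✗, 11 ✗, 27 ✗, 32 ✓, 40 ✗
A ∩ B = {32}

{32}


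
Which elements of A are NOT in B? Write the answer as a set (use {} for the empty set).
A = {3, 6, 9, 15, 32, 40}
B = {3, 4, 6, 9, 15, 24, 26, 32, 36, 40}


Set A = {3, 6, 9, 15, 32, 40}
Set B = {3, 4, 6, 9, 15, 24, 26, 32, 36, 40}
Check each element of A against B:
3 ∈ B, 6 ∈ B, 9 ∈ B, 15 ∈ B, 32 ∈ B, 40 ∈ B
Elements of A not in B: {}

{}


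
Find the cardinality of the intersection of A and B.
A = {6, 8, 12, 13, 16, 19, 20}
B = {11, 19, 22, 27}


Set A = {6, 8, 12, 13, 16, 19, 20}
Set B = {11, 19, 22, 27}
A ∩ B = {19}
|A ∩ B| = 1

1


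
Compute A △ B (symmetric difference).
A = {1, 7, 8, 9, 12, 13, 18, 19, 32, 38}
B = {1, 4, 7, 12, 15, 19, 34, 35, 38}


Set A = {1, 7, 8, 9, 12, 13, 18, 19, 32, 38}
Set B = {1, 4, 7, 12, 15, 19, 34, 35, 38}
A △ B = (A \ B) ∪ (B \ A)
Elements in A but not B: {8, 9, 13, 18, 32}
Elements in B but not A: {4, 15, 34, 35}
A △ B = {4, 8, 9, 13, 15, 18, 32, 34, 35}

{4, 8, 9, 13, 15, 18, 32, 34, 35}


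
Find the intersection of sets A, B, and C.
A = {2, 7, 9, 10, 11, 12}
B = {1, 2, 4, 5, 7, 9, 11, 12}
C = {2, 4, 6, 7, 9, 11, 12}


Set A = {2, 7, 9, 10, 11, 12}
Set B = {1, 2, 4, 5, 7, 9, 11, 12}
Set C = {2, 4, 6, 7, 9, 11, 12}
First, A ∩ B = {2, 7, 9, 11, 12}
Then, (A ∩ B) ∩ C = {2, 7, 9, 11, 12}

{2, 7, 9, 11, 12}


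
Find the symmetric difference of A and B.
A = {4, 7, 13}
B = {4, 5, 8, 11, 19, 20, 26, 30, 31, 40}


Set A = {4, 7, 13}
Set B = {4, 5, 8, 11, 19, 20, 26, 30, 31, 40}
A △ B = (A \ B) ∪ (B \ A)
Elements in A but not B: {7, 13}
Elements in B but not A: {5, 8, 11, 19, 20, 26, 30, 31, 40}
A △ B = {5, 7, 8, 11, 13, 19, 20, 26, 30, 31, 40}

{5, 7, 8, 11, 13, 19, 20, 26, 30, 31, 40}


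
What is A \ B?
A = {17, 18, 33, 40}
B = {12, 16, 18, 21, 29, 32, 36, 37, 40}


Set A = {17, 18, 33, 40}
Set B = {12, 16, 18, 21, 29, 32, 36, 37, 40}
A \ B includes elements in A that are not in B.
Check each element of A:
17 (not in B, keep), 18 (in B, remove), 33 (not in B, keep), 40 (in B, remove)
A \ B = {17, 33}

{17, 33}


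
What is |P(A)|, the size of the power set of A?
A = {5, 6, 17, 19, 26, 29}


Set A = {5, 6, 17, 19, 26, 29}
|A| = 6
The power set P(A) contains all subsets of A.
|P(A)| = 2^|A| = 2^6 = 64

64


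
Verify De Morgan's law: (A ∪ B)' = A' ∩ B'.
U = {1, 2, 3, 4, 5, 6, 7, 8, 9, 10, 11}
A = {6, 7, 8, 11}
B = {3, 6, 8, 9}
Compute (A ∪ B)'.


U = {1, 2, 3, 4, 5, 6, 7, 8, 9, 10, 11}
A = {6, 7, 8, 11}, B = {3, 6, 8, 9}
A ∪ B = {3, 6, 7, 8, 9, 11}
(A ∪ B)' = U \ (A ∪ B) = {1, 2, 4, 5, 10}
Verification via A' ∩ B': A' = {1, 2, 3, 4, 5, 9, 10}, B' = {1, 2, 4, 5, 7, 10, 11}
A' ∩ B' = {1, 2, 4, 5, 10} ✓

{1, 2, 4, 5, 10}


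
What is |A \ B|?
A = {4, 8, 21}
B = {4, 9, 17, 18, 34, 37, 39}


Set A = {4, 8, 21}
Set B = {4, 9, 17, 18, 34, 37, 39}
A \ B = {8, 21}
|A \ B| = 2

2


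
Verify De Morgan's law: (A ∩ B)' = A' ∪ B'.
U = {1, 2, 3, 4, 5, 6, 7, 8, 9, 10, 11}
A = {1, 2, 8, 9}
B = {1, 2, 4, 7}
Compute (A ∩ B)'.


U = {1, 2, 3, 4, 5, 6, 7, 8, 9, 10, 11}
A = {1, 2, 8, 9}, B = {1, 2, 4, 7}
A ∩ B = {1, 2}
(A ∩ B)' = U \ (A ∩ B) = {3, 4, 5, 6, 7, 8, 9, 10, 11}
Verification via A' ∪ B': A' = {3, 4, 5, 6, 7, 10, 11}, B' = {3, 5, 6, 8, 9, 10, 11}
A' ∪ B' = {3, 4, 5, 6, 7, 8, 9, 10, 11} ✓

{3, 4, 5, 6, 7, 8, 9, 10, 11}


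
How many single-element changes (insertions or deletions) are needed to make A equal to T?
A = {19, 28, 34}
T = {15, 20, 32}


Set A = {19, 28, 34}
Set T = {15, 20, 32}
Elements to remove from A (in A, not in T): {19, 28, 34} → 3 removals
Elements to add to A (in T, not in A): {15, 20, 32} → 3 additions
Total edits = 3 + 3 = 6

6


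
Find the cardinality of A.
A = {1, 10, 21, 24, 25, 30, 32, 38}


Set A = {1, 10, 21, 24, 25, 30, 32, 38}
Listing elements: 1, 10, 21, 24, 25, 30, 32, 38
Counting: 8 elements
|A| = 8

8


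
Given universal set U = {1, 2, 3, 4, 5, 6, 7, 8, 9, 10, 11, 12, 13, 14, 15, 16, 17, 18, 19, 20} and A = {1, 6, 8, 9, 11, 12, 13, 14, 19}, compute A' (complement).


Universal set U = {1, 2, 3, 4, 5, 6, 7, 8, 9, 10, 11, 12, 13, 14, 15, 16, 17, 18, 19, 20}
Set A = {1, 6, 8, 9, 11, 12, 13, 14, 19}
A' = U \ A = elements in U but not in A
Checking each element of U:
1 (in A, exclude), 2 (not in A, include), 3 (not in A, include), 4 (not in A, include), 5 (not in A, include), 6 (in A, exclude), 7 (not in A, include), 8 (in A, exclude), 9 (in A, exclude), 10 (not in A, include), 11 (in A, exclude), 12 (in A, exclude), 13 (in A, exclude), 14 (in A, exclude), 15 (not in A, include), 16 (not in A, include), 17 (not in A, include), 18 (not in A, include), 19 (in A, exclude), 20 (not in A, include)
A' = {2, 3, 4, 5, 7, 10, 15, 16, 17, 18, 20}

{2, 3, 4, 5, 7, 10, 15, 16, 17, 18, 20}


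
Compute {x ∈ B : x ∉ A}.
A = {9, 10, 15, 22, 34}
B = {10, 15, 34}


Set A = {9, 10, 15, 22, 34}
Set B = {10, 15, 34}
Check each element of B against A:
10 ∈ A, 15 ∈ A, 34 ∈ A
Elements of B not in A: {}

{}


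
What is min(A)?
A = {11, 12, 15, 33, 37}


Set A = {11, 12, 15, 33, 37}
Elements in ascending order: 11, 12, 15, 33, 37
The smallest element is 11.

11


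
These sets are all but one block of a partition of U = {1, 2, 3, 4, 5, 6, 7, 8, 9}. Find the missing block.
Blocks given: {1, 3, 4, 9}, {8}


U = {1, 2, 3, 4, 5, 6, 7, 8, 9}
Shown blocks: {1, 3, 4, 9}, {8}
A partition's blocks are pairwise disjoint and cover U, so the missing block = U \ (union of shown blocks).
Union of shown blocks: {1, 3, 4, 8, 9}
Missing block = U \ (union) = {2, 5, 6, 7}

{2, 5, 6, 7}


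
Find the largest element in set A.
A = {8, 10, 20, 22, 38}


Set A = {8, 10, 20, 22, 38}
Elements in ascending order: 8, 10, 20, 22, 38
The largest element is 38.

38


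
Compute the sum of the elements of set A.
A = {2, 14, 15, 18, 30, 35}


Set A = {2, 14, 15, 18, 30, 35}
Sum = 2 + 14 + 15 + 18 + 30 + 35 = 114

114


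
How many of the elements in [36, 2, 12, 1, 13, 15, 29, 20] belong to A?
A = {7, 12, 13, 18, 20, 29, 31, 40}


Set A = {7, 12, 13, 18, 20, 29, 31, 40}
Candidates: [36, 2, 12, 1, 13, 15, 29, 20]
Check each candidate:
36 ∉ A, 2 ∉ A, 12 ∈ A, 1 ∉ A, 13 ∈ A, 15 ∉ A, 29 ∈ A, 20 ∈ A
Count of candidates in A: 4

4


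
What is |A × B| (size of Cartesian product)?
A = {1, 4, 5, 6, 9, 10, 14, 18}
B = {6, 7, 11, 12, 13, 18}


Set A = {1, 4, 5, 6, 9, 10, 14, 18} has 8 elements.
Set B = {6, 7, 11, 12, 13, 18} has 6 elements.
|A × B| = |A| × |B| = 8 × 6 = 48

48


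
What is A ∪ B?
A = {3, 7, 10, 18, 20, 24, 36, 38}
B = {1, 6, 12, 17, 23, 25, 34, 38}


Set A = {3, 7, 10, 18, 20, 24, 36, 38}
Set B = {1, 6, 12, 17, 23, 25, 34, 38}
A ∪ B includes all elements in either set.
Elements from A: {3, 7, 10, 18, 20, 24, 36, 38}
Elements from B not already included: {1, 6, 12, 17, 23, 25, 34}
A ∪ B = {1, 3, 6, 7, 10, 12, 17, 18, 20, 23, 24, 25, 34, 36, 38}

{1, 3, 6, 7, 10, 12, 17, 18, 20, 23, 24, 25, 34, 36, 38}


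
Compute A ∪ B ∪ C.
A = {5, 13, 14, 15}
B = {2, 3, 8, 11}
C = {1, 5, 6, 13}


Set A = {5, 13, 14, 15}
Set B = {2, 3, 8, 11}
Set C = {1, 5, 6, 13}
First, A ∪ B = {2, 3, 5, 8, 11, 13, 14, 15}
Then, (A ∪ B) ∪ C = {1, 2, 3, 5, 6, 8, 11, 13, 14, 15}

{1, 2, 3, 5, 6, 8, 11, 13, 14, 15}


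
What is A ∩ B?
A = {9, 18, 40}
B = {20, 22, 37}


Set A = {9, 18, 40}
Set B = {20, 22, 37}
A ∩ B includes only elements in both sets.
Check each element of A against B:
9 ✗, 18 ✗, 40 ✗
A ∩ B = {}

{}


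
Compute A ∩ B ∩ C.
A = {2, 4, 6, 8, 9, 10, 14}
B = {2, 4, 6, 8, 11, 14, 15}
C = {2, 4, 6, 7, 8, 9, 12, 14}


Set A = {2, 4, 6, 8, 9, 10, 14}
Set B = {2, 4, 6, 8, 11, 14, 15}
Set C = {2, 4, 6, 7, 8, 9, 12, 14}
First, A ∩ B = {2, 4, 6, 8, 14}
Then, (A ∩ B) ∩ C = {2, 4, 6, 8, 14}

{2, 4, 6, 8, 14}


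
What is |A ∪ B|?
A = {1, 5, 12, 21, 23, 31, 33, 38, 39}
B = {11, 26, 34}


Set A = {1, 5, 12, 21, 23, 31, 33, 38, 39}, |A| = 9
Set B = {11, 26, 34}, |B| = 3
A ∩ B = {}, |A ∩ B| = 0
|A ∪ B| = |A| + |B| - |A ∩ B| = 9 + 3 - 0 = 12

12


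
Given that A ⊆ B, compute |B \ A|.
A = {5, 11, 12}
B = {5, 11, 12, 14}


Set A = {5, 11, 12}, |A| = 3
Set B = {5, 11, 12, 14}, |B| = 4
Since A ⊆ B: B \ A = {14}
|B| - |A| = 4 - 3 = 1

1


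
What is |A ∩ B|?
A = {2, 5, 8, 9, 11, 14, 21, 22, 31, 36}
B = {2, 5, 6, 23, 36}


Set A = {2, 5, 8, 9, 11, 14, 21, 22, 31, 36}
Set B = {2, 5, 6, 23, 36}
A ∩ B = {2, 5, 36}
|A ∩ B| = 3

3


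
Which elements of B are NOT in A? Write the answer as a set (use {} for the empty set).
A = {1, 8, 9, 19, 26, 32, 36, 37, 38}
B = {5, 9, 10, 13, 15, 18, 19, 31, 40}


Set A = {1, 8, 9, 19, 26, 32, 36, 37, 38}
Set B = {5, 9, 10, 13, 15, 18, 19, 31, 40}
Check each element of B against A:
5 ∉ A (include), 9 ∈ A, 10 ∉ A (include), 13 ∉ A (include), 15 ∉ A (include), 18 ∉ A (include), 19 ∈ A, 31 ∉ A (include), 40 ∉ A (include)
Elements of B not in A: {5, 10, 13, 15, 18, 31, 40}

{5, 10, 13, 15, 18, 31, 40}


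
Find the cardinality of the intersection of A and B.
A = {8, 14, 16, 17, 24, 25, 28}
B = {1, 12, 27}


Set A = {8, 14, 16, 17, 24, 25, 28}
Set B = {1, 12, 27}
A ∩ B = {}
|A ∩ B| = 0

0


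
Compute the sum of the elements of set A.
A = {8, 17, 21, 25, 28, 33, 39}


Set A = {8, 17, 21, 25, 28, 33, 39}
Sum = 8 + 17 + 21 + 25 + 28 + 33 + 39 = 171

171


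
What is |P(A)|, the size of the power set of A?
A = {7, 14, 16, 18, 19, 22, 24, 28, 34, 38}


Set A = {7, 14, 16, 18, 19, 22, 24, 28, 34, 38}
|A| = 10
The power set P(A) contains all subsets of A.
|P(A)| = 2^|A| = 2^10 = 1024

1024


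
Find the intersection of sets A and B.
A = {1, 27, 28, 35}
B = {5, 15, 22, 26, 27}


Set A = {1, 27, 28, 35}
Set B = {5, 15, 22, 26, 27}
A ∩ B includes only elements in both sets.
Check each element of A against B:
1 ✗, 27 ✓, 28 ✗, 35 ✗
A ∩ B = {27}

{27}


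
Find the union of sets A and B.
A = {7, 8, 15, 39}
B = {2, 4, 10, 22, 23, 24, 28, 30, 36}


Set A = {7, 8, 15, 39}
Set B = {2, 4, 10, 22, 23, 24, 28, 30, 36}
A ∪ B includes all elements in either set.
Elements from A: {7, 8, 15, 39}
Elements from B not already included: {2, 4, 10, 22, 23, 24, 28, 30, 36}
A ∪ B = {2, 4, 7, 8, 10, 15, 22, 23, 24, 28, 30, 36, 39}

{2, 4, 7, 8, 10, 15, 22, 23, 24, 28, 30, 36, 39}


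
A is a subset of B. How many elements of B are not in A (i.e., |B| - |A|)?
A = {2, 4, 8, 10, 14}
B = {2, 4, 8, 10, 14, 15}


Set A = {2, 4, 8, 10, 14}, |A| = 5
Set B = {2, 4, 8, 10, 14, 15}, |B| = 6
Since A ⊆ B: B \ A = {15}
|B| - |A| = 6 - 5 = 1

1


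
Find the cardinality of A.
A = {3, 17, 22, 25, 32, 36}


Set A = {3, 17, 22, 25, 32, 36}
Listing elements: 3, 17, 22, 25, 32, 36
Counting: 6 elements
|A| = 6

6


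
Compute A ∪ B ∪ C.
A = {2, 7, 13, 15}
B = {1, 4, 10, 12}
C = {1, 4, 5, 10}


Set A = {2, 7, 13, 15}
Set B = {1, 4, 10, 12}
Set C = {1, 4, 5, 10}
First, A ∪ B = {1, 2, 4, 7, 10, 12, 13, 15}
Then, (A ∪ B) ∪ C = {1, 2, 4, 5, 7, 10, 12, 13, 15}

{1, 2, 4, 5, 7, 10, 12, 13, 15}


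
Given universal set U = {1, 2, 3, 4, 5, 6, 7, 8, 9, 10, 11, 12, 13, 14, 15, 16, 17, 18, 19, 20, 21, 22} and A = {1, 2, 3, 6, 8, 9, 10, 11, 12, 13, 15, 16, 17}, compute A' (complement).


Universal set U = {1, 2, 3, 4, 5, 6, 7, 8, 9, 10, 11, 12, 13, 14, 15, 16, 17, 18, 19, 20, 21, 22}
Set A = {1, 2, 3, 6, 8, 9, 10, 11, 12, 13, 15, 16, 17}
A' = U \ A = elements in U but not in A
Checking each element of U:
1 (in A, exclude), 2 (in A, exclude), 3 (in A, exclude), 4 (not in A, include), 5 (not in A, include), 6 (in A, exclude), 7 (not in A, include), 8 (in A, exclude), 9 (in A, exclude), 10 (in A, exclude), 11 (in A, exclude), 12 (in A, exclude), 13 (in A, exclude), 14 (not in A, include), 15 (in A, exclude), 16 (in A, exclude), 17 (in A, exclude), 18 (not in A, include), 19 (not in A, include), 20 (not in A, include), 21 (not in A, include), 22 (not in A, include)
A' = {4, 5, 7, 14, 18, 19, 20, 21, 22}

{4, 5, 7, 14, 18, 19, 20, 21, 22}


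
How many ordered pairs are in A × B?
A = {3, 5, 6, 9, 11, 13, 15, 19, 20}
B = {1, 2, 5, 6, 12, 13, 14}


Set A = {3, 5, 6, 9, 11, 13, 15, 19, 20} has 9 elements.
Set B = {1, 2, 5, 6, 12, 13, 14} has 7 elements.
|A × B| = |A| × |B| = 9 × 7 = 63

63


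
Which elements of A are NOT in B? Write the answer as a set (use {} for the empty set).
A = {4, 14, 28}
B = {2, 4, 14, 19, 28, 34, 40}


Set A = {4, 14, 28}
Set B = {2, 4, 14, 19, 28, 34, 40}
Check each element of A against B:
4 ∈ B, 14 ∈ B, 28 ∈ B
Elements of A not in B: {}

{}


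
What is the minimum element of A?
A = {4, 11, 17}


Set A = {4, 11, 17}
Elements in ascending order: 4, 11, 17
The smallest element is 4.

4


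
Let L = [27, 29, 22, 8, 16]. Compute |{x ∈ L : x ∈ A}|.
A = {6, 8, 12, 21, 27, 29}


Set A = {6, 8, 12, 21, 27, 29}
Candidates: [27, 29, 22, 8, 16]
Check each candidate:
27 ∈ A, 29 ∈ A, 22 ∉ A, 8 ∈ A, 16 ∉ A
Count of candidates in A: 3

3


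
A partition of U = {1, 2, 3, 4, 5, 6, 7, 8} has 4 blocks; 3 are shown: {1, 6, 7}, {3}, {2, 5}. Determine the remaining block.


U = {1, 2, 3, 4, 5, 6, 7, 8}
Shown blocks: {1, 6, 7}, {3}, {2, 5}
A partition's blocks are pairwise disjoint and cover U, so the missing block = U \ (union of shown blocks).
Union of shown blocks: {1, 2, 3, 5, 6, 7}
Missing block = U \ (union) = {4, 8}

{4, 8}


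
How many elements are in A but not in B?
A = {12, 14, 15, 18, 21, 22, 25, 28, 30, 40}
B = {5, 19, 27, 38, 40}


Set A = {12, 14, 15, 18, 21, 22, 25, 28, 30, 40}
Set B = {5, 19, 27, 38, 40}
A \ B = {12, 14, 15, 18, 21, 22, 25, 28, 30}
|A \ B| = 9

9


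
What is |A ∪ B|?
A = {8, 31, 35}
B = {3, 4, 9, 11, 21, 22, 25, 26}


Set A = {8, 31, 35}, |A| = 3
Set B = {3, 4, 9, 11, 21, 22, 25, 26}, |B| = 8
A ∩ B = {}, |A ∩ B| = 0
|A ∪ B| = |A| + |B| - |A ∩ B| = 3 + 8 - 0 = 11

11


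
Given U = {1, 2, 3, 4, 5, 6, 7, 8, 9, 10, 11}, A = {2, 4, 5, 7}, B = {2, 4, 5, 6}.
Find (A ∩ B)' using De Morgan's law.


U = {1, 2, 3, 4, 5, 6, 7, 8, 9, 10, 11}
A = {2, 4, 5, 7}, B = {2, 4, 5, 6}
A ∩ B = {2, 4, 5}
(A ∩ B)' = U \ (A ∩ B) = {1, 3, 6, 7, 8, 9, 10, 11}
Verification via A' ∪ B': A' = {1, 3, 6, 8, 9, 10, 11}, B' = {1, 3, 7, 8, 9, 10, 11}
A' ∪ B' = {1, 3, 6, 7, 8, 9, 10, 11} ✓

{1, 3, 6, 7, 8, 9, 10, 11}


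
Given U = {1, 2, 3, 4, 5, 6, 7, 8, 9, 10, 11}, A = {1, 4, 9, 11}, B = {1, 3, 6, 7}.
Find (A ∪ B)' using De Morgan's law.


U = {1, 2, 3, 4, 5, 6, 7, 8, 9, 10, 11}
A = {1, 4, 9, 11}, B = {1, 3, 6, 7}
A ∪ B = {1, 3, 4, 6, 7, 9, 11}
(A ∪ B)' = U \ (A ∪ B) = {2, 5, 8, 10}
Verification via A' ∩ B': A' = {2, 3, 5, 6, 7, 8, 10}, B' = {2, 4, 5, 8, 9, 10, 11}
A' ∩ B' = {2, 5, 8, 10} ✓

{2, 5, 8, 10}


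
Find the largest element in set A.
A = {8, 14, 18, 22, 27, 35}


Set A = {8, 14, 18, 22, 27, 35}
Elements in ascending order: 8, 14, 18, 22, 27, 35
The largest element is 35.

35


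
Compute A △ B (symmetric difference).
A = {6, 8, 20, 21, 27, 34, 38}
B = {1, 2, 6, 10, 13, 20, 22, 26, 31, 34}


Set A = {6, 8, 20, 21, 27, 34, 38}
Set B = {1, 2, 6, 10, 13, 20, 22, 26, 31, 34}
A △ B = (A \ B) ∪ (B \ A)
Elements in A but not B: {8, 21, 27, 38}
Elements in B but not A: {1, 2, 10, 13, 22, 26, 31}
A △ B = {1, 2, 8, 10, 13, 21, 22, 26, 27, 31, 38}

{1, 2, 8, 10, 13, 21, 22, 26, 27, 31, 38}


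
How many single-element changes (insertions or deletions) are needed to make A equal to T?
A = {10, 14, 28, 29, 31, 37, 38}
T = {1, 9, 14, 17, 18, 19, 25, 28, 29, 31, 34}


Set A = {10, 14, 28, 29, 31, 37, 38}
Set T = {1, 9, 14, 17, 18, 19, 25, 28, 29, 31, 34}
Elements to remove from A (in A, not in T): {10, 37, 38} → 3 removals
Elements to add to A (in T, not in A): {1, 9, 17, 18, 19, 25, 34} → 7 additions
Total edits = 3 + 7 = 10

10


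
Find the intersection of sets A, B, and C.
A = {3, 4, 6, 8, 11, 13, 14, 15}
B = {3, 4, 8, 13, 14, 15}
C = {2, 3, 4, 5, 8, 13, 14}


Set A = {3, 4, 6, 8, 11, 13, 14, 15}
Set B = {3, 4, 8, 13, 14, 15}
Set C = {2, 3, 4, 5, 8, 13, 14}
First, A ∩ B = {3, 4, 8, 13, 14, 15}
Then, (A ∩ B) ∩ C = {3, 4, 8, 13, 14}

{3, 4, 8, 13, 14}


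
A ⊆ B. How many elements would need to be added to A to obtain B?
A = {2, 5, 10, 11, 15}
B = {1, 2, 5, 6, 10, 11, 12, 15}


Set A = {2, 5, 10, 11, 15}, |A| = 5
Set B = {1, 2, 5, 6, 10, 11, 12, 15}, |B| = 8
Since A ⊆ B: B \ A = {1, 6, 12}
|B| - |A| = 8 - 5 = 3

3


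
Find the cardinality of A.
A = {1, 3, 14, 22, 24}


Set A = {1, 3, 14, 22, 24}
Listing elements: 1, 3, 14, 22, 24
Counting: 5 elements
|A| = 5

5


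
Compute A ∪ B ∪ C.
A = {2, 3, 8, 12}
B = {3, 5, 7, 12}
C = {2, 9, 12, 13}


Set A = {2, 3, 8, 12}
Set B = {3, 5, 7, 12}
Set C = {2, 9, 12, 13}
First, A ∪ B = {2, 3, 5, 7, 8, 12}
Then, (A ∪ B) ∪ C = {2, 3, 5, 7, 8, 9, 12, 13}

{2, 3, 5, 7, 8, 9, 12, 13}


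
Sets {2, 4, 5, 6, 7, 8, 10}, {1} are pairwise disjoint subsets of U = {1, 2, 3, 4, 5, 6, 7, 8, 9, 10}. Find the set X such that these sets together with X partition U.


U = {1, 2, 3, 4, 5, 6, 7, 8, 9, 10}
Shown blocks: {2, 4, 5, 6, 7, 8, 10}, {1}
A partition's blocks are pairwise disjoint and cover U, so the missing block = U \ (union of shown blocks).
Union of shown blocks: {1, 2, 4, 5, 6, 7, 8, 10}
Missing block = U \ (union) = {3, 9}

{3, 9}


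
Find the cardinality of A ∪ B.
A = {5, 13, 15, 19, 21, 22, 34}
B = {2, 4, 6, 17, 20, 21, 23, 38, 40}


Set A = {5, 13, 15, 19, 21, 22, 34}, |A| = 7
Set B = {2, 4, 6, 17, 20, 21, 23, 38, 40}, |B| = 9
A ∩ B = {21}, |A ∩ B| = 1
|A ∪ B| = |A| + |B| - |A ∩ B| = 7 + 9 - 1 = 15

15


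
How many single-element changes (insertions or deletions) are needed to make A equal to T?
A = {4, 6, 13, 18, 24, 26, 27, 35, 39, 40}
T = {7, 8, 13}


Set A = {4, 6, 13, 18, 24, 26, 27, 35, 39, 40}
Set T = {7, 8, 13}
Elements to remove from A (in A, not in T): {4, 6, 18, 24, 26, 27, 35, 39, 40} → 9 removals
Elements to add to A (in T, not in A): {7, 8} → 2 additions
Total edits = 9 + 2 = 11

11


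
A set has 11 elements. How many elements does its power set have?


The set has 11 elements.
The power set contains all possible subsets.
|P(A)| = 2^|A| = 2^11 = 2048

2048


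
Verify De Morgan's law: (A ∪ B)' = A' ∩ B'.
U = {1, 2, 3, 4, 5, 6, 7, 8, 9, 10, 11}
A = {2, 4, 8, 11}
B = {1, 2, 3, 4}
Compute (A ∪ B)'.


U = {1, 2, 3, 4, 5, 6, 7, 8, 9, 10, 11}
A = {2, 4, 8, 11}, B = {1, 2, 3, 4}
A ∪ B = {1, 2, 3, 4, 8, 11}
(A ∪ B)' = U \ (A ∪ B) = {5, 6, 7, 9, 10}
Verification via A' ∩ B': A' = {1, 3, 5, 6, 7, 9, 10}, B' = {5, 6, 7, 8, 9, 10, 11}
A' ∩ B' = {5, 6, 7, 9, 10} ✓

{5, 6, 7, 9, 10}


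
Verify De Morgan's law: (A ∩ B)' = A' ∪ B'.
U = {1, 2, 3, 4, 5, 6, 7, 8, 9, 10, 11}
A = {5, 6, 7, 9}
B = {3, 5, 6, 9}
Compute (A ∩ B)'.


U = {1, 2, 3, 4, 5, 6, 7, 8, 9, 10, 11}
A = {5, 6, 7, 9}, B = {3, 5, 6, 9}
A ∩ B = {5, 6, 9}
(A ∩ B)' = U \ (A ∩ B) = {1, 2, 3, 4, 7, 8, 10, 11}
Verification via A' ∪ B': A' = {1, 2, 3, 4, 8, 10, 11}, B' = {1, 2, 4, 7, 8, 10, 11}
A' ∪ B' = {1, 2, 3, 4, 7, 8, 10, 11} ✓

{1, 2, 3, 4, 7, 8, 10, 11}


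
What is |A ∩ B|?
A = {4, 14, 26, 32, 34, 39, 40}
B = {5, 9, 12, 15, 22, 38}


Set A = {4, 14, 26, 32, 34, 39, 40}
Set B = {5, 9, 12, 15, 22, 38}
A ∩ B = {}
|A ∩ B| = 0

0
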